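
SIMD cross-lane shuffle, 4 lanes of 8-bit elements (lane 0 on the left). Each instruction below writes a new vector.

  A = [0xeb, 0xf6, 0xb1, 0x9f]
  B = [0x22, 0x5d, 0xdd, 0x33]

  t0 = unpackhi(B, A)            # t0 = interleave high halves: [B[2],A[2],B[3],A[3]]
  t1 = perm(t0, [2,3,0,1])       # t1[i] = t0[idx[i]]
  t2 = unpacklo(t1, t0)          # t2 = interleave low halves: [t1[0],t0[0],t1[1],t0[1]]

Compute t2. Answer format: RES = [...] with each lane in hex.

RES = [0x33, 0xdd, 0x9f, 0xb1]

→ t0 |dd|b1|33|9f|
→ t1 |33|9f|dd|b1|
→ t2 |33|dd|9f|b1|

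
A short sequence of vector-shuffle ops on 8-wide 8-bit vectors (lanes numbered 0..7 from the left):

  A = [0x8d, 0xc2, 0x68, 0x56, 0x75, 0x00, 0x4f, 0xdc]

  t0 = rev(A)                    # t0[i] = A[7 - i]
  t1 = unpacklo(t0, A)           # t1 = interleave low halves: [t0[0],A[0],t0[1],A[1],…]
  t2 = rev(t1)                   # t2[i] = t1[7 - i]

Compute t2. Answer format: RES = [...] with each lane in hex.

RES = [ 0x56  0x75  0x68  0x00  0xc2  0x4f  0x8d  0xdc ]

  t0: dc 4f 00 75 56 68 c2 8d
  t1: dc 8d 4f c2 00 68 75 56
  t2: 56 75 68 00 c2 4f 8d dc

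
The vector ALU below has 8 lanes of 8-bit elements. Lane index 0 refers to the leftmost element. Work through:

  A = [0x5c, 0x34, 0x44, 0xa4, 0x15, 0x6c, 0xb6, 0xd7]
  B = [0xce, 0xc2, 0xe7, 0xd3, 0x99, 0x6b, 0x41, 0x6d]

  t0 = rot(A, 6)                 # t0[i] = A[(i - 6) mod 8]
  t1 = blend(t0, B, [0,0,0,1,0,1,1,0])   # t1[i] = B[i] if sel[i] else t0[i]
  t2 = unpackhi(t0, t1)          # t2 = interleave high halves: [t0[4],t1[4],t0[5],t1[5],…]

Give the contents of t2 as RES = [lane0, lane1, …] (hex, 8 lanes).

→ t0 |44|a4|15|6c|b6|d7|5c|34|
→ t1 |44|a4|15|d3|b6|6b|41|34|
→ t2 |b6|b6|d7|6b|5c|41|34|34|

RES = [ 0xb6  0xb6  0xd7  0x6b  0x5c  0x41  0x34  0x34 ]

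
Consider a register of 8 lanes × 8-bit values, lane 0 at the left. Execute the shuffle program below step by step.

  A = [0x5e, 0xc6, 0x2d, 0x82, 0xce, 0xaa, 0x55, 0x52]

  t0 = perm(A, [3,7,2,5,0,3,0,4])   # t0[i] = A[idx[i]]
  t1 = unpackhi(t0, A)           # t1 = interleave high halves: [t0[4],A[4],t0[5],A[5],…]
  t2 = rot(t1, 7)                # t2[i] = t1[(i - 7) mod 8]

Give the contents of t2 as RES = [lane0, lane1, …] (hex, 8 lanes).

RES = [ 0xce  0x82  0xaa  0x5e  0x55  0xce  0x52  0x5e ]

t0 = [0x82, 0x52, 0x2d, 0xaa, 0x5e, 0x82, 0x5e, 0xce]
t1 = [0x5e, 0xce, 0x82, 0xaa, 0x5e, 0x55, 0xce, 0x52]
t2 = [0xce, 0x82, 0xaa, 0x5e, 0x55, 0xce, 0x52, 0x5e]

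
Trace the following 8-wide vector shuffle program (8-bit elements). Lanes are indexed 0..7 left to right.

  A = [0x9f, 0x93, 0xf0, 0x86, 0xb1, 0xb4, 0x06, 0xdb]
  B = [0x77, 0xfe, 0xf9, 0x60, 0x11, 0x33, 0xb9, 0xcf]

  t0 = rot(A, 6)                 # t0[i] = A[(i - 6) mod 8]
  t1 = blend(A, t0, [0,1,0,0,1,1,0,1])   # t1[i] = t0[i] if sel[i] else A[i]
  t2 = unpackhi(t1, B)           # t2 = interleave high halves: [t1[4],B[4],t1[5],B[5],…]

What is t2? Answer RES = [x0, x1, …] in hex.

RES = [ 0x06  0x11  0xdb  0x33  0x06  0xb9  0x93  0xcf ]

→ t0 |f0|86|b1|b4|06|db|9f|93|
→ t1 |9f|86|f0|86|06|db|06|93|
→ t2 |06|11|db|33|06|b9|93|cf|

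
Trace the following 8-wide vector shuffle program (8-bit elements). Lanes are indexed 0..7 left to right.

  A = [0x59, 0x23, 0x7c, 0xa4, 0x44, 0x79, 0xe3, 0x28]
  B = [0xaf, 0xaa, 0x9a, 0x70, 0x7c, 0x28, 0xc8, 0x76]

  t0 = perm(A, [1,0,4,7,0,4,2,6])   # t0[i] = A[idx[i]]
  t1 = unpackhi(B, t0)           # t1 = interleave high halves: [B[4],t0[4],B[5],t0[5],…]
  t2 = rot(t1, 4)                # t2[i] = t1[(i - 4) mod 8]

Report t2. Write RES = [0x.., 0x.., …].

t0 = [0x23, 0x59, 0x44, 0x28, 0x59, 0x44, 0x7c, 0xe3]
t1 = [0x7c, 0x59, 0x28, 0x44, 0xc8, 0x7c, 0x76, 0xe3]
t2 = [0xc8, 0x7c, 0x76, 0xe3, 0x7c, 0x59, 0x28, 0x44]

RES = [ 0xc8  0x7c  0x76  0xe3  0x7c  0x59  0x28  0x44 ]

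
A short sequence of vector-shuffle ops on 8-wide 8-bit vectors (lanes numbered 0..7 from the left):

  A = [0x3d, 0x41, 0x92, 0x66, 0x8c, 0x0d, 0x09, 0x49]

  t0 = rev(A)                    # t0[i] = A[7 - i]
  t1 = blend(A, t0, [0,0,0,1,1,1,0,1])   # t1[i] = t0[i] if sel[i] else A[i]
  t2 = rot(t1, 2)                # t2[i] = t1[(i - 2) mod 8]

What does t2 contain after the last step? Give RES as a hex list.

  t0: 49 09 0d 8c 66 92 41 3d
  t1: 3d 41 92 8c 66 92 09 3d
  t2: 09 3d 3d 41 92 8c 66 92

RES = [0x09, 0x3d, 0x3d, 0x41, 0x92, 0x8c, 0x66, 0x92]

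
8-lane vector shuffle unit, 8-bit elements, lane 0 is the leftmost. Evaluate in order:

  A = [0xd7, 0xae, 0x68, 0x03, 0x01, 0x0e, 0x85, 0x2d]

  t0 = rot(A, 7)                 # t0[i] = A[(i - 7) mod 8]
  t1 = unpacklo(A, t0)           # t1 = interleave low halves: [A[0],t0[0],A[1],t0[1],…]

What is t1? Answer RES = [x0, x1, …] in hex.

RES = [0xd7, 0xae, 0xae, 0x68, 0x68, 0x03, 0x03, 0x01]

→ t0 |ae|68|03|01|0e|85|2d|d7|
→ t1 |d7|ae|ae|68|68|03|03|01|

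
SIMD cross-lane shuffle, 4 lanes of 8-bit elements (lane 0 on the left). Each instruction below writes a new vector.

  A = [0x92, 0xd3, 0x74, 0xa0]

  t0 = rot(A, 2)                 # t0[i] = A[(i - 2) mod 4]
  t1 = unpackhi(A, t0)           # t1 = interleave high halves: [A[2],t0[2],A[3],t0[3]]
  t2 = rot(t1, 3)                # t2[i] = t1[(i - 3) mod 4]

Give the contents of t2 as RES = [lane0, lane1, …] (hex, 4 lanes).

→ t0 |74|a0|92|d3|
→ t1 |74|92|a0|d3|
→ t2 |92|a0|d3|74|

RES = [0x92, 0xa0, 0xd3, 0x74]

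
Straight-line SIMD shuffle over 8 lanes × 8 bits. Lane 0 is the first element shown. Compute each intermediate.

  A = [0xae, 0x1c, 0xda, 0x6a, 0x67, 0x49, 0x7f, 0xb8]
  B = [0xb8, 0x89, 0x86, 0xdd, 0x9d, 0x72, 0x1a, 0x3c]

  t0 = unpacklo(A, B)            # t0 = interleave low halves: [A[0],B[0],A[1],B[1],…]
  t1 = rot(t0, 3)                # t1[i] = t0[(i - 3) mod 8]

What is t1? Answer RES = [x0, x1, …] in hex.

RES = [ 0x86  0x6a  0xdd  0xae  0xb8  0x1c  0x89  0xda ]

t0 = [0xae, 0xb8, 0x1c, 0x89, 0xda, 0x86, 0x6a, 0xdd]
t1 = [0x86, 0x6a, 0xdd, 0xae, 0xb8, 0x1c, 0x89, 0xda]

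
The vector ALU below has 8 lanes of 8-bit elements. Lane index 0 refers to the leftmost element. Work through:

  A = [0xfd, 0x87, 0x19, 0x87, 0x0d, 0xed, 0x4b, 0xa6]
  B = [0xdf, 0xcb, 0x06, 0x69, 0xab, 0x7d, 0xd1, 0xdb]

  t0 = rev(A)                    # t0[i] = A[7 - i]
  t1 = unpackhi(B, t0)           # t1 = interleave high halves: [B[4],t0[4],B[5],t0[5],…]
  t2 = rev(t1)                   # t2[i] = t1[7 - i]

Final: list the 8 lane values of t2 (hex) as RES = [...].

→ t0 |a6|4b|ed|0d|87|19|87|fd|
→ t1 |ab|87|7d|19|d1|87|db|fd|
→ t2 |fd|db|87|d1|19|7d|87|ab|

RES = [0xfd, 0xdb, 0x87, 0xd1, 0x19, 0x7d, 0x87, 0xab]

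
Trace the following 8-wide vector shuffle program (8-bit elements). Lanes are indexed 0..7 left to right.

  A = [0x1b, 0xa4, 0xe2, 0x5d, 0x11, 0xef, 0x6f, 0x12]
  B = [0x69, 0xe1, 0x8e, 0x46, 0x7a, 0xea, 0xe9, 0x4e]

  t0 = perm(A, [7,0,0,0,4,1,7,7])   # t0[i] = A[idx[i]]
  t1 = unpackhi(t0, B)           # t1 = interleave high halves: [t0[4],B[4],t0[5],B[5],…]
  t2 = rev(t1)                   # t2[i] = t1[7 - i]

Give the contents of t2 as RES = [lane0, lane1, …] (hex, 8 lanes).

RES = [ 0x4e  0x12  0xe9  0x12  0xea  0xa4  0x7a  0x11 ]

→ t0 |12|1b|1b|1b|11|a4|12|12|
→ t1 |11|7a|a4|ea|12|e9|12|4e|
→ t2 |4e|12|e9|12|ea|a4|7a|11|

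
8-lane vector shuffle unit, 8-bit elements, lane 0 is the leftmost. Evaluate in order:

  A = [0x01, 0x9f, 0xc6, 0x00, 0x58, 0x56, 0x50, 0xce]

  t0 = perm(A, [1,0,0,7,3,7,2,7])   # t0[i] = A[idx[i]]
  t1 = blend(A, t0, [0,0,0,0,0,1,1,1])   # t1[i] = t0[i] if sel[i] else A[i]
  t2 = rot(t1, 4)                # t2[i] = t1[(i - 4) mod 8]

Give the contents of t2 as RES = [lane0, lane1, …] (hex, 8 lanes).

t0 = [0x9f, 0x01, 0x01, 0xce, 0x00, 0xce, 0xc6, 0xce]
t1 = [0x01, 0x9f, 0xc6, 0x00, 0x58, 0xce, 0xc6, 0xce]
t2 = [0x58, 0xce, 0xc6, 0xce, 0x01, 0x9f, 0xc6, 0x00]

RES = [ 0x58  0xce  0xc6  0xce  0x01  0x9f  0xc6  0x00 ]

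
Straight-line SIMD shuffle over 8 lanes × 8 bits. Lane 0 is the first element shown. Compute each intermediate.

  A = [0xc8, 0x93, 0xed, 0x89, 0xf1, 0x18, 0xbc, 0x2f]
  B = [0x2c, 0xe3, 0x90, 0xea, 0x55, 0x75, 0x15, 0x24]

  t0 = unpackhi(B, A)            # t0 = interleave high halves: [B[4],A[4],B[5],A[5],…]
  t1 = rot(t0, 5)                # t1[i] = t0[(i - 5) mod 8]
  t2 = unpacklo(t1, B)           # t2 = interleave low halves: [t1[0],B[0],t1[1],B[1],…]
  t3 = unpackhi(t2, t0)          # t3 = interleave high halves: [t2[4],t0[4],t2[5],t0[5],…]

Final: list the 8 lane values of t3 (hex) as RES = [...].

  t0: 55 f1 75 18 15 bc 24 2f
  t1: 18 15 bc 24 2f 55 f1 75
  t2: 18 2c 15 e3 bc 90 24 ea
  t3: bc 15 90 bc 24 24 ea 2f

RES = [0xbc, 0x15, 0x90, 0xbc, 0x24, 0x24, 0xea, 0x2f]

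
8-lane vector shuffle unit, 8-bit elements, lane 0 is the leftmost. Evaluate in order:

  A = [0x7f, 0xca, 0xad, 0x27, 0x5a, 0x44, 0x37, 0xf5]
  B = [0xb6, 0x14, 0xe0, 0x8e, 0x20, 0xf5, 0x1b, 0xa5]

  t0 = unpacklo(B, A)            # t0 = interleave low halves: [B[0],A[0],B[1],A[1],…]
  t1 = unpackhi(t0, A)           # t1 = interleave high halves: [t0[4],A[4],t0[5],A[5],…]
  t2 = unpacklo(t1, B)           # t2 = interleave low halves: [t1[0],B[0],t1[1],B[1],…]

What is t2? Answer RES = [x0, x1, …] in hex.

RES = [ 0xe0  0xb6  0x5a  0x14  0xad  0xe0  0x44  0x8e ]

  t0: b6 7f 14 ca e0 ad 8e 27
  t1: e0 5a ad 44 8e 37 27 f5
  t2: e0 b6 5a 14 ad e0 44 8e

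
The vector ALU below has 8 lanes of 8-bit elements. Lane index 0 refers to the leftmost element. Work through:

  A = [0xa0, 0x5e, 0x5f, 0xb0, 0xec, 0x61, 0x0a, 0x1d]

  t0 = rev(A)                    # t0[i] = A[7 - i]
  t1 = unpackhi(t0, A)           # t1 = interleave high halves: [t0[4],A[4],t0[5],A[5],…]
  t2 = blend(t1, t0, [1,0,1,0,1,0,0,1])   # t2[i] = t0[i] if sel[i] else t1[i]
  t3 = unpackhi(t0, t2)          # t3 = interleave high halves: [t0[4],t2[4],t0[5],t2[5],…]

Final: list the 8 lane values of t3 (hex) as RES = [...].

RES = [ 0xb0  0xb0  0x5f  0x0a  0x5e  0xa0  0xa0  0xa0 ]

  t0: 1d 0a 61 ec b0 5f 5e a0
  t1: b0 ec 5f 61 5e 0a a0 1d
  t2: 1d ec 61 61 b0 0a a0 a0
  t3: b0 b0 5f 0a 5e a0 a0 a0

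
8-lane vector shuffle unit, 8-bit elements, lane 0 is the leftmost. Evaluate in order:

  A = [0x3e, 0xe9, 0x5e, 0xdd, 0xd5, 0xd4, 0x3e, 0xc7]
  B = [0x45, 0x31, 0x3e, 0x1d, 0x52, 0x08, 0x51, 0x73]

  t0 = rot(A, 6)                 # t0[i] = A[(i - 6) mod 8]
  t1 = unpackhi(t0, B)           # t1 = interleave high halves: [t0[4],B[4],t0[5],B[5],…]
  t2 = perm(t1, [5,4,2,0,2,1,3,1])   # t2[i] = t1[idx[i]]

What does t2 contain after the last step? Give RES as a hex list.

RES = [ 0x51  0x3e  0xc7  0x3e  0xc7  0x52  0x08  0x52 ]

→ t0 |5e|dd|d5|d4|3e|c7|3e|e9|
→ t1 |3e|52|c7|08|3e|51|e9|73|
→ t2 |51|3e|c7|3e|c7|52|08|52|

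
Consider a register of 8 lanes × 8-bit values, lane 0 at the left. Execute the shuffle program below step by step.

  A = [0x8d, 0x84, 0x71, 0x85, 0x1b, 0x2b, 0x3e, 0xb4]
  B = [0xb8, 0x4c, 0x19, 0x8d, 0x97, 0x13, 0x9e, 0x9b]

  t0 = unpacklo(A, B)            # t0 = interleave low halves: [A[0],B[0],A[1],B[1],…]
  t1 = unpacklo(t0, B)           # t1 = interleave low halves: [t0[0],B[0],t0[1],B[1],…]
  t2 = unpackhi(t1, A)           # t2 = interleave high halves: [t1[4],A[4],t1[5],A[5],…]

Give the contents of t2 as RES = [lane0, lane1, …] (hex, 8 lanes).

  t0: 8d b8 84 4c 71 19 85 8d
  t1: 8d b8 b8 4c 84 19 4c 8d
  t2: 84 1b 19 2b 4c 3e 8d b4

RES = [ 0x84  0x1b  0x19  0x2b  0x4c  0x3e  0x8d  0xb4 ]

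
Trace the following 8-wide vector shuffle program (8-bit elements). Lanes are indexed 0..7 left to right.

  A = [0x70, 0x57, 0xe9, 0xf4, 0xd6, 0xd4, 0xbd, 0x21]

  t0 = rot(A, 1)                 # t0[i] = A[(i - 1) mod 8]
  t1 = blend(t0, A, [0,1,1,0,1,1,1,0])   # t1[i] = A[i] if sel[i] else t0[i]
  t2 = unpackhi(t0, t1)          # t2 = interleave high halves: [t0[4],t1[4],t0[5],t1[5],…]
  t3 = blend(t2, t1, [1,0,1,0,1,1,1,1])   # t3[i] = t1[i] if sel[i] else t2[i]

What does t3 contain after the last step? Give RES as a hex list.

RES = [ 0x21  0xd6  0xe9  0xd4  0xd6  0xd4  0xbd  0xbd ]

t0 = [0x21, 0x70, 0x57, 0xe9, 0xf4, 0xd6, 0xd4, 0xbd]
t1 = [0x21, 0x57, 0xe9, 0xe9, 0xd6, 0xd4, 0xbd, 0xbd]
t2 = [0xf4, 0xd6, 0xd6, 0xd4, 0xd4, 0xbd, 0xbd, 0xbd]
t3 = [0x21, 0xd6, 0xe9, 0xd4, 0xd6, 0xd4, 0xbd, 0xbd]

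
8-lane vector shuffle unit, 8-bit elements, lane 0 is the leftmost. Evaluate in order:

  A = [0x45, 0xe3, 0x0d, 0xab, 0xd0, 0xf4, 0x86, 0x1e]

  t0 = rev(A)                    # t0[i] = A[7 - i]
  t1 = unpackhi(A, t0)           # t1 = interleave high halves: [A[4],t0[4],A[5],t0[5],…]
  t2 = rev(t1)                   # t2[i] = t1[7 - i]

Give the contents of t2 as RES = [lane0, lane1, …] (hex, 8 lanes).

t0 = [0x1e, 0x86, 0xf4, 0xd0, 0xab, 0x0d, 0xe3, 0x45]
t1 = [0xd0, 0xab, 0xf4, 0x0d, 0x86, 0xe3, 0x1e, 0x45]
t2 = [0x45, 0x1e, 0xe3, 0x86, 0x0d, 0xf4, 0xab, 0xd0]

RES = [ 0x45  0x1e  0xe3  0x86  0x0d  0xf4  0xab  0xd0 ]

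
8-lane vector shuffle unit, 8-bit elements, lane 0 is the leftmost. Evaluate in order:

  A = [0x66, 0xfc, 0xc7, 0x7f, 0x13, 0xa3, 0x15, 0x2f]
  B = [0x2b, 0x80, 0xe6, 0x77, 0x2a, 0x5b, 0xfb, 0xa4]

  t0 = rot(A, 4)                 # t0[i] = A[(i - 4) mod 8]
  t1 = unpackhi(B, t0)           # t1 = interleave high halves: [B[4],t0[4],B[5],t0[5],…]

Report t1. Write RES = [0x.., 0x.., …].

RES = [0x2a, 0x66, 0x5b, 0xfc, 0xfb, 0xc7, 0xa4, 0x7f]

→ t0 |13|a3|15|2f|66|fc|c7|7f|
→ t1 |2a|66|5b|fc|fb|c7|a4|7f|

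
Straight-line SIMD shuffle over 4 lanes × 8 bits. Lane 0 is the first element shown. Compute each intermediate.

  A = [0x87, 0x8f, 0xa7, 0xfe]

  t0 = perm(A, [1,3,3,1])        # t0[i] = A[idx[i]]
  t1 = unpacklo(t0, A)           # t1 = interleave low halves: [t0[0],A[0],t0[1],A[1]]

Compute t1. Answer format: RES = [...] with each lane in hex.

RES = [0x8f, 0x87, 0xfe, 0x8f]

  t0: 8f fe fe 8f
  t1: 8f 87 fe 8f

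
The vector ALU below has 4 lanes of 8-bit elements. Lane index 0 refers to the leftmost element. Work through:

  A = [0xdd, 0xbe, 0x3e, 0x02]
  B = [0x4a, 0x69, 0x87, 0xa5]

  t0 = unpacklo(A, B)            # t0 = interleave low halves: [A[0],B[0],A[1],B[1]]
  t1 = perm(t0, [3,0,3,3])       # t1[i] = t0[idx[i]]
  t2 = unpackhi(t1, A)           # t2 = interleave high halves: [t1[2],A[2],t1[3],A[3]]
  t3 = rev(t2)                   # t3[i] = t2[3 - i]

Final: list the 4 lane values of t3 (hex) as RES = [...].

→ t0 |dd|4a|be|69|
→ t1 |69|dd|69|69|
→ t2 |69|3e|69|02|
→ t3 |02|69|3e|69|

RES = [0x02, 0x69, 0x3e, 0x69]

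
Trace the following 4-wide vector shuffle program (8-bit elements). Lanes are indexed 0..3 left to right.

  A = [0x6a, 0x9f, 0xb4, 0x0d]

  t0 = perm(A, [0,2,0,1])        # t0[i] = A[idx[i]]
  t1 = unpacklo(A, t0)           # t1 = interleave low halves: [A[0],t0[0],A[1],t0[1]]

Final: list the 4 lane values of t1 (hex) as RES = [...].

  t0: 6a b4 6a 9f
  t1: 6a 6a 9f b4

RES = [0x6a, 0x6a, 0x9f, 0xb4]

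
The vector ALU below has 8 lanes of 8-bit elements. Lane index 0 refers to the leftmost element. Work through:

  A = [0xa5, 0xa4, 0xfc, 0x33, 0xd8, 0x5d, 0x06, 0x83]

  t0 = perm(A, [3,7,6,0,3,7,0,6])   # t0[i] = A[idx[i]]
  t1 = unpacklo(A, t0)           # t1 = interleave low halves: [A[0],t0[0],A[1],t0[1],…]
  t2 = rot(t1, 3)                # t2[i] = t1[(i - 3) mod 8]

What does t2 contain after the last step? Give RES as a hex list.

  t0: 33 83 06 a5 33 83 a5 06
  t1: a5 33 a4 83 fc 06 33 a5
  t2: 06 33 a5 a5 33 a4 83 fc

RES = [0x06, 0x33, 0xa5, 0xa5, 0x33, 0xa4, 0x83, 0xfc]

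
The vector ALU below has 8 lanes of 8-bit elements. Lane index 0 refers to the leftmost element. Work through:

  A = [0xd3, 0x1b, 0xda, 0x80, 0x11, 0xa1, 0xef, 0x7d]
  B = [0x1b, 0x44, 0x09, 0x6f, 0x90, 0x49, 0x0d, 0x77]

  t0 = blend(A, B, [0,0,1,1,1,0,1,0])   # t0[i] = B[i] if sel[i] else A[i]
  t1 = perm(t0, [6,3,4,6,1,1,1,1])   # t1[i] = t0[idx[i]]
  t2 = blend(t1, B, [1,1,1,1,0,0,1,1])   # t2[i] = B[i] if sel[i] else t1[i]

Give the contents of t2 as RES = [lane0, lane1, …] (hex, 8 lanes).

RES = [0x1b, 0x44, 0x09, 0x6f, 0x1b, 0x1b, 0x0d, 0x77]

t0 = [0xd3, 0x1b, 0x09, 0x6f, 0x90, 0xa1, 0x0d, 0x7d]
t1 = [0x0d, 0x6f, 0x90, 0x0d, 0x1b, 0x1b, 0x1b, 0x1b]
t2 = [0x1b, 0x44, 0x09, 0x6f, 0x1b, 0x1b, 0x0d, 0x77]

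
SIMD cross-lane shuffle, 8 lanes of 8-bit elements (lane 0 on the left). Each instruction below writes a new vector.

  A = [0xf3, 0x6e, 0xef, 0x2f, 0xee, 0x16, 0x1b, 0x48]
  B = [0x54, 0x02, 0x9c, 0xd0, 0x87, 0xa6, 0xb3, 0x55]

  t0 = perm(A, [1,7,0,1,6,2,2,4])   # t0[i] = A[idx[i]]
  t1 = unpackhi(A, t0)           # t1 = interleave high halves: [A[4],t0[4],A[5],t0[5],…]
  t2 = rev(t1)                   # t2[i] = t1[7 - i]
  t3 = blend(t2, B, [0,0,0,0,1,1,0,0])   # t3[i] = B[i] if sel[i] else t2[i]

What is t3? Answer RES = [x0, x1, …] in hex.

RES = [ 0xee  0x48  0xef  0x1b  0x87  0xa6  0x1b  0xee ]

  t0: 6e 48 f3 6e 1b ef ef ee
  t1: ee 1b 16 ef 1b ef 48 ee
  t2: ee 48 ef 1b ef 16 1b ee
  t3: ee 48 ef 1b 87 a6 1b ee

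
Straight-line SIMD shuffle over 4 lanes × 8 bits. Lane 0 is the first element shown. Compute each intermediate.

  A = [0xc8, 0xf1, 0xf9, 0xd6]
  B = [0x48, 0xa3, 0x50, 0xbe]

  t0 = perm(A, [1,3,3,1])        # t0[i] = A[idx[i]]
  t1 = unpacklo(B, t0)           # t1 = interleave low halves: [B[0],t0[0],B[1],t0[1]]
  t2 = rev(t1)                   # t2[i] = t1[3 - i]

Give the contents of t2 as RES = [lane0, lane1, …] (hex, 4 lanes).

RES = [0xd6, 0xa3, 0xf1, 0x48]

→ t0 |f1|d6|d6|f1|
→ t1 |48|f1|a3|d6|
→ t2 |d6|a3|f1|48|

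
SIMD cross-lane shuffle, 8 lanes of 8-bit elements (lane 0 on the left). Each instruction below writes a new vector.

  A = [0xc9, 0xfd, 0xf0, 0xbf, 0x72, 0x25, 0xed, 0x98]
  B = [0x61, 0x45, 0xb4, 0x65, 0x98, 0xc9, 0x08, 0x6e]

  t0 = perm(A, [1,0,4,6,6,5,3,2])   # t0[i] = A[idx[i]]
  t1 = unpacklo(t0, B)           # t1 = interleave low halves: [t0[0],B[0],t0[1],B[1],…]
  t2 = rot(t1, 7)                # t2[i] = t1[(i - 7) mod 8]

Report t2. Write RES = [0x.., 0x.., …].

t0 = [0xfd, 0xc9, 0x72, 0xed, 0xed, 0x25, 0xbf, 0xf0]
t1 = [0xfd, 0x61, 0xc9, 0x45, 0x72, 0xb4, 0xed, 0x65]
t2 = [0x61, 0xc9, 0x45, 0x72, 0xb4, 0xed, 0x65, 0xfd]

RES = [0x61, 0xc9, 0x45, 0x72, 0xb4, 0xed, 0x65, 0xfd]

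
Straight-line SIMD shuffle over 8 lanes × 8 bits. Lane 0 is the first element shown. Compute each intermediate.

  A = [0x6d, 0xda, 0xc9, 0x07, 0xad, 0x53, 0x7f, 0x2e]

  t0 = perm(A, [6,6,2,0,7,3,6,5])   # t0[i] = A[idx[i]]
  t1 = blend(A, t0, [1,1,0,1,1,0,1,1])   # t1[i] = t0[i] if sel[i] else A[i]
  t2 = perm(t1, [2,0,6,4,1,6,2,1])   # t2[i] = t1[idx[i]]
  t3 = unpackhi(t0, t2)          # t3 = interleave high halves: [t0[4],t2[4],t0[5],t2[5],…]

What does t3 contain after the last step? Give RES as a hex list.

  t0: 7f 7f c9 6d 2e 07 7f 53
  t1: 7f 7f c9 6d 2e 53 7f 53
  t2: c9 7f 7f 2e 7f 7f c9 7f
  t3: 2e 7f 07 7f 7f c9 53 7f

RES = [0x2e, 0x7f, 0x07, 0x7f, 0x7f, 0xc9, 0x53, 0x7f]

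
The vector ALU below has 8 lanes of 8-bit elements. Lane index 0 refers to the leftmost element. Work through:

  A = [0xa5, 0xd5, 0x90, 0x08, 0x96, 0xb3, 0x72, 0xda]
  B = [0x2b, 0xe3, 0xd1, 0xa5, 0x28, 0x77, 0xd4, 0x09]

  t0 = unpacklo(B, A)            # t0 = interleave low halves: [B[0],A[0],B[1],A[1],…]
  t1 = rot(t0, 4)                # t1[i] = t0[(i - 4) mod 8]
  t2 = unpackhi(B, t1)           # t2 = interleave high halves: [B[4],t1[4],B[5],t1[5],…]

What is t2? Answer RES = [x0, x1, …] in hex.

→ t0 |2b|a5|e3|d5|d1|90|a5|08|
→ t1 |d1|90|a5|08|2b|a5|e3|d5|
→ t2 |28|2b|77|a5|d4|e3|09|d5|

RES = [ 0x28  0x2b  0x77  0xa5  0xd4  0xe3  0x09  0xd5 ]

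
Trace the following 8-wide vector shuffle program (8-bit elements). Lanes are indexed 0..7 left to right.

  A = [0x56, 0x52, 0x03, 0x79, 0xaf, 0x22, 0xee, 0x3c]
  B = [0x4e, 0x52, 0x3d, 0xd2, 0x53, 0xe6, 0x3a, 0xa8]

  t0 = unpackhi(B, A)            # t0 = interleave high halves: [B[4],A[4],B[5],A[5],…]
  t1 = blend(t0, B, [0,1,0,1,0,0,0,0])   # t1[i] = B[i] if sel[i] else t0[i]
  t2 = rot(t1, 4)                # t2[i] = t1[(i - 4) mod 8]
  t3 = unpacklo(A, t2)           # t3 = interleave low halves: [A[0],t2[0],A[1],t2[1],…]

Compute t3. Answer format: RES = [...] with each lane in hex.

RES = [ 0x56  0x3a  0x52  0xee  0x03  0xa8  0x79  0x3c ]

→ t0 |53|af|e6|22|3a|ee|a8|3c|
→ t1 |53|52|e6|d2|3a|ee|a8|3c|
→ t2 |3a|ee|a8|3c|53|52|e6|d2|
→ t3 |56|3a|52|ee|03|a8|79|3c|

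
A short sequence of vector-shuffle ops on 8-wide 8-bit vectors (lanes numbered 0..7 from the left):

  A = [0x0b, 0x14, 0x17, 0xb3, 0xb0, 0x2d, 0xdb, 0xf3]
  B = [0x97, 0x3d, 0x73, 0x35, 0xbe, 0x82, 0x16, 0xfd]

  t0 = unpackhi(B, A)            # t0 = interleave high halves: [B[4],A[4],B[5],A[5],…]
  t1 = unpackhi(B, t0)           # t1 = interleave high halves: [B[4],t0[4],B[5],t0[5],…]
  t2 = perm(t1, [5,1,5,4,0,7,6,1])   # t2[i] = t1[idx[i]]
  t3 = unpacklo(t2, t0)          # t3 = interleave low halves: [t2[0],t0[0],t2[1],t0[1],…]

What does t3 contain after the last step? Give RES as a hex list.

RES = [ 0xfd  0xbe  0x16  0xb0  0xfd  0x82  0x16  0x2d ]

  t0: be b0 82 2d 16 db fd f3
  t1: be 16 82 db 16 fd fd f3
  t2: fd 16 fd 16 be f3 fd 16
  t3: fd be 16 b0 fd 82 16 2d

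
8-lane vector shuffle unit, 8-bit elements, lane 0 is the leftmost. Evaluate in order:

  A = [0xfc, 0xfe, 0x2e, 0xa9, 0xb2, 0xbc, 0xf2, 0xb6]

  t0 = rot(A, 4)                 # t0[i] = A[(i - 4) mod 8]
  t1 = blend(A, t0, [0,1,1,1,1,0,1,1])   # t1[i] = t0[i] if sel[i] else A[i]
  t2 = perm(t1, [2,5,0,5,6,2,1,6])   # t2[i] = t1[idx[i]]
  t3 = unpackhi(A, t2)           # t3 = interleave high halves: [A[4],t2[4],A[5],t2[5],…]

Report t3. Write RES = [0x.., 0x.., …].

  t0: b2 bc f2 b6 fc fe 2e a9
  t1: fc bc f2 b6 fc bc 2e a9
  t2: f2 bc fc bc 2e f2 bc 2e
  t3: b2 2e bc f2 f2 bc b6 2e

RES = [0xb2, 0x2e, 0xbc, 0xf2, 0xf2, 0xbc, 0xb6, 0x2e]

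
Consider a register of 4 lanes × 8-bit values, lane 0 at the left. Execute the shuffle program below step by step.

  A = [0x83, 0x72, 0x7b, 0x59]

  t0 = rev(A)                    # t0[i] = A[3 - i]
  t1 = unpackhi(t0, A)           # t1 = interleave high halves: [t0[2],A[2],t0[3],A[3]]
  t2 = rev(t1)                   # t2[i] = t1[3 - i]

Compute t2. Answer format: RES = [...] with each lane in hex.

RES = [0x59, 0x83, 0x7b, 0x72]

t0 = [0x59, 0x7b, 0x72, 0x83]
t1 = [0x72, 0x7b, 0x83, 0x59]
t2 = [0x59, 0x83, 0x7b, 0x72]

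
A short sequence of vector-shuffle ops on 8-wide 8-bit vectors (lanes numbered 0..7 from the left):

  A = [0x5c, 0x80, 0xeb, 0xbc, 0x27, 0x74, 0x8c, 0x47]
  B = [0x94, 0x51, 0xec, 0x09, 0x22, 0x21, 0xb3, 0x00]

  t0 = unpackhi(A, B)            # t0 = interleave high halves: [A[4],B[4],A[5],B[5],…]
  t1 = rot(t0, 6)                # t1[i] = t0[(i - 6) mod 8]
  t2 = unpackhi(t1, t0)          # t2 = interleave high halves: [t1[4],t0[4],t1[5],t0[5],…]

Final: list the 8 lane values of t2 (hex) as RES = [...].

  t0: 27 22 74 21 8c b3 47 00
  t1: 74 21 8c b3 47 00 27 22
  t2: 47 8c 00 b3 27 47 22 00

RES = [0x47, 0x8c, 0x00, 0xb3, 0x27, 0x47, 0x22, 0x00]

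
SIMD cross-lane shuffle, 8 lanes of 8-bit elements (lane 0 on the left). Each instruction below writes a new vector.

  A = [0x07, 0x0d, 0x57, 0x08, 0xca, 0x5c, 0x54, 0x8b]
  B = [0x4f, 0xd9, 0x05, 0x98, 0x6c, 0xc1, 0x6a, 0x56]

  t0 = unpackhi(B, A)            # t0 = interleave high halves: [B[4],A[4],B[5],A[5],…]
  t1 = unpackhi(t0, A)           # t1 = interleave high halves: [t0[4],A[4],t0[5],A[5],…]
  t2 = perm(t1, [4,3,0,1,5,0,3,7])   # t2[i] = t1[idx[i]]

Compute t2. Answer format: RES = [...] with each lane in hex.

RES = [0x56, 0x5c, 0x6a, 0xca, 0x54, 0x6a, 0x5c, 0x8b]

  t0: 6c ca c1 5c 6a 54 56 8b
  t1: 6a ca 54 5c 56 54 8b 8b
  t2: 56 5c 6a ca 54 6a 5c 8b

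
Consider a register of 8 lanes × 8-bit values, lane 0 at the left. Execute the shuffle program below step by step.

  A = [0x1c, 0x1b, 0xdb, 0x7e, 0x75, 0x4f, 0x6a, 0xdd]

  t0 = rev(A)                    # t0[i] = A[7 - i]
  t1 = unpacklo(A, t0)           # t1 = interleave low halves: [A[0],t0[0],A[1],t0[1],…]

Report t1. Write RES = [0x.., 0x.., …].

  t0: dd 6a 4f 75 7e db 1b 1c
  t1: 1c dd 1b 6a db 4f 7e 75

RES = [0x1c, 0xdd, 0x1b, 0x6a, 0xdb, 0x4f, 0x7e, 0x75]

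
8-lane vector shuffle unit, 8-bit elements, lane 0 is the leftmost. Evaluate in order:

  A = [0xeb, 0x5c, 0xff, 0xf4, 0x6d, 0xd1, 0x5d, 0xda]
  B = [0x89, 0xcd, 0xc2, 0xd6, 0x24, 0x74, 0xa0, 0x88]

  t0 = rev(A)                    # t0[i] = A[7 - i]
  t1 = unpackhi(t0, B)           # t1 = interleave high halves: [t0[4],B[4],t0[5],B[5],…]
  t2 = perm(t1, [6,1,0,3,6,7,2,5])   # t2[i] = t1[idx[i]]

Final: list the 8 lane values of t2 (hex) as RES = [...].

RES = [ 0xeb  0x24  0xf4  0x74  0xeb  0x88  0xff  0xa0 ]

t0 = [0xda, 0x5d, 0xd1, 0x6d, 0xf4, 0xff, 0x5c, 0xeb]
t1 = [0xf4, 0x24, 0xff, 0x74, 0x5c, 0xa0, 0xeb, 0x88]
t2 = [0xeb, 0x24, 0xf4, 0x74, 0xeb, 0x88, 0xff, 0xa0]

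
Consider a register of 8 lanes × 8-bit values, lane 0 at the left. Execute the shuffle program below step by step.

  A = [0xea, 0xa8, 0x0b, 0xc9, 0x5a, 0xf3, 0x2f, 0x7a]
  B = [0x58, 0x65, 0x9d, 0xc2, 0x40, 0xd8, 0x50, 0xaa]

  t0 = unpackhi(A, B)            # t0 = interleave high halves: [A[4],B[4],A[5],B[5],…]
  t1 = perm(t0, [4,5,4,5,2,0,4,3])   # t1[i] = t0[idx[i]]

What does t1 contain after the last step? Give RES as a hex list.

t0 = [0x5a, 0x40, 0xf3, 0xd8, 0x2f, 0x50, 0x7a, 0xaa]
t1 = [0x2f, 0x50, 0x2f, 0x50, 0xf3, 0x5a, 0x2f, 0xd8]

RES = [0x2f, 0x50, 0x2f, 0x50, 0xf3, 0x5a, 0x2f, 0xd8]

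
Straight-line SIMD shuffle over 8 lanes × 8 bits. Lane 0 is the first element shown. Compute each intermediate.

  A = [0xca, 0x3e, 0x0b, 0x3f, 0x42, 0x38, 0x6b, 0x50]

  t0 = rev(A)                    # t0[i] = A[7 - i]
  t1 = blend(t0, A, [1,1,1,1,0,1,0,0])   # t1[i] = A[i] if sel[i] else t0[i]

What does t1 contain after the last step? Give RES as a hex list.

RES = [0xca, 0x3e, 0x0b, 0x3f, 0x3f, 0x38, 0x3e, 0xca]

  t0: 50 6b 38 42 3f 0b 3e ca
  t1: ca 3e 0b 3f 3f 38 3e ca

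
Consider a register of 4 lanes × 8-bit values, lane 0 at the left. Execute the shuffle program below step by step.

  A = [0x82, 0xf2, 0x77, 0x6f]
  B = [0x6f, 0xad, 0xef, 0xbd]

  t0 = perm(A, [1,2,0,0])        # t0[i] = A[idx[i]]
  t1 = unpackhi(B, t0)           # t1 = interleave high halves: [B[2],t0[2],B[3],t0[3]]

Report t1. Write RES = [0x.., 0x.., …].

t0 = [0xf2, 0x77, 0x82, 0x82]
t1 = [0xef, 0x82, 0xbd, 0x82]

RES = [ 0xef  0x82  0xbd  0x82 ]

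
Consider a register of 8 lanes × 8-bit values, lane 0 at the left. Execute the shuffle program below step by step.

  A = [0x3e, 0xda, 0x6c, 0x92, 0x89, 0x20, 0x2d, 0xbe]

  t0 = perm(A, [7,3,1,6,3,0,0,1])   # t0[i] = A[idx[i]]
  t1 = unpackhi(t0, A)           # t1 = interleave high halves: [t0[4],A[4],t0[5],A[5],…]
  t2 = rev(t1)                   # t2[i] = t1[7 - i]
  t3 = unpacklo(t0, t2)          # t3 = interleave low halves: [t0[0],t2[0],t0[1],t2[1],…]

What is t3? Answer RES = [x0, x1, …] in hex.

RES = [0xbe, 0xbe, 0x92, 0xda, 0xda, 0x2d, 0x2d, 0x3e]

  t0: be 92 da 2d 92 3e 3e da
  t1: 92 89 3e 20 3e 2d da be
  t2: be da 2d 3e 20 3e 89 92
  t3: be be 92 da da 2d 2d 3e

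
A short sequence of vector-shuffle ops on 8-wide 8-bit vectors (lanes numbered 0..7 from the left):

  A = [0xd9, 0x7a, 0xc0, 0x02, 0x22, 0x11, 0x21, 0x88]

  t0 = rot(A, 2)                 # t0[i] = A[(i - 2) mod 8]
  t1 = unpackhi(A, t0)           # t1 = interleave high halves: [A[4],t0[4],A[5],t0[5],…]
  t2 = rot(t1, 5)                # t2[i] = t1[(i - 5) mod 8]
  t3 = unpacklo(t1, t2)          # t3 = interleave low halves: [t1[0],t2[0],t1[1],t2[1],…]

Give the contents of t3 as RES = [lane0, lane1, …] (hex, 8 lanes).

  t0: 21 88 d9 7a c0 02 22 11
  t1: 22 c0 11 02 21 22 88 11
  t2: 02 21 22 88 11 22 c0 11
  t3: 22 02 c0 21 11 22 02 88

RES = [ 0x22  0x02  0xc0  0x21  0x11  0x22  0x02  0x88 ]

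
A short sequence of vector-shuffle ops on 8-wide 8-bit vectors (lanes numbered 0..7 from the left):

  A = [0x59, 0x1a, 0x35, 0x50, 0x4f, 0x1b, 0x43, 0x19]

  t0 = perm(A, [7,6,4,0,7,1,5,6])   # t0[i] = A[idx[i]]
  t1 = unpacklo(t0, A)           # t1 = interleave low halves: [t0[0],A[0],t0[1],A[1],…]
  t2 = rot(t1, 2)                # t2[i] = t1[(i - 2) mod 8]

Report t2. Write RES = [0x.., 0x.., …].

t0 = [0x19, 0x43, 0x4f, 0x59, 0x19, 0x1a, 0x1b, 0x43]
t1 = [0x19, 0x59, 0x43, 0x1a, 0x4f, 0x35, 0x59, 0x50]
t2 = [0x59, 0x50, 0x19, 0x59, 0x43, 0x1a, 0x4f, 0x35]

RES = [0x59, 0x50, 0x19, 0x59, 0x43, 0x1a, 0x4f, 0x35]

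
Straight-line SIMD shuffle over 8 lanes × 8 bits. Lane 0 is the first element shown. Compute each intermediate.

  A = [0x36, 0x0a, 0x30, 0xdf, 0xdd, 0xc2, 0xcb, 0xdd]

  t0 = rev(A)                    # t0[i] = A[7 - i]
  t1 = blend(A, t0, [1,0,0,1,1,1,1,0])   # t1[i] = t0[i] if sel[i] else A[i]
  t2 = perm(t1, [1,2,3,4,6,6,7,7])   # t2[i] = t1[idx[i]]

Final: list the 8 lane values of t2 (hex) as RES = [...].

t0 = [0xdd, 0xcb, 0xc2, 0xdd, 0xdf, 0x30, 0x0a, 0x36]
t1 = [0xdd, 0x0a, 0x30, 0xdd, 0xdf, 0x30, 0x0a, 0xdd]
t2 = [0x0a, 0x30, 0xdd, 0xdf, 0x0a, 0x0a, 0xdd, 0xdd]

RES = [0x0a, 0x30, 0xdd, 0xdf, 0x0a, 0x0a, 0xdd, 0xdd]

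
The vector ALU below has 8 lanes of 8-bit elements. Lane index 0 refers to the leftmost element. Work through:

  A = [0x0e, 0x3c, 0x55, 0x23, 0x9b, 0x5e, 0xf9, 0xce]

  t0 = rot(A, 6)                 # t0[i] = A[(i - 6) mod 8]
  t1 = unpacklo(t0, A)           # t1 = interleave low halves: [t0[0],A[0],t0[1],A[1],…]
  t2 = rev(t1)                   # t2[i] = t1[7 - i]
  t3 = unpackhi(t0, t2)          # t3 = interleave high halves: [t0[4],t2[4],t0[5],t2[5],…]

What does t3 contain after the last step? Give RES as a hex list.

RES = [ 0xf9  0x3c  0xce  0x23  0x0e  0x0e  0x3c  0x55 ]

  t0: 55 23 9b 5e f9 ce 0e 3c
  t1: 55 0e 23 3c 9b 55 5e 23
  t2: 23 5e 55 9b 3c 23 0e 55
  t3: f9 3c ce 23 0e 0e 3c 55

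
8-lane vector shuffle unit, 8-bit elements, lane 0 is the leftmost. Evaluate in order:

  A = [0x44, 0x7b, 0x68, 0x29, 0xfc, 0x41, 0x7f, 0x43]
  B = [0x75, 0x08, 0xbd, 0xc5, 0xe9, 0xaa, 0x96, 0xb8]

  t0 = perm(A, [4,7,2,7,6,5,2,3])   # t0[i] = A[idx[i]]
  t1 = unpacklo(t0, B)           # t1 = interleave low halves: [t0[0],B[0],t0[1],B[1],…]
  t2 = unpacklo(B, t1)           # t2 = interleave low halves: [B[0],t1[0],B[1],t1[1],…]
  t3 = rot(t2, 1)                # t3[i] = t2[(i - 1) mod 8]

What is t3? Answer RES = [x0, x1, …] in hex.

t0 = [0xfc, 0x43, 0x68, 0x43, 0x7f, 0x41, 0x68, 0x29]
t1 = [0xfc, 0x75, 0x43, 0x08, 0x68, 0xbd, 0x43, 0xc5]
t2 = [0x75, 0xfc, 0x08, 0x75, 0xbd, 0x43, 0xc5, 0x08]
t3 = [0x08, 0x75, 0xfc, 0x08, 0x75, 0xbd, 0x43, 0xc5]

RES = [0x08, 0x75, 0xfc, 0x08, 0x75, 0xbd, 0x43, 0xc5]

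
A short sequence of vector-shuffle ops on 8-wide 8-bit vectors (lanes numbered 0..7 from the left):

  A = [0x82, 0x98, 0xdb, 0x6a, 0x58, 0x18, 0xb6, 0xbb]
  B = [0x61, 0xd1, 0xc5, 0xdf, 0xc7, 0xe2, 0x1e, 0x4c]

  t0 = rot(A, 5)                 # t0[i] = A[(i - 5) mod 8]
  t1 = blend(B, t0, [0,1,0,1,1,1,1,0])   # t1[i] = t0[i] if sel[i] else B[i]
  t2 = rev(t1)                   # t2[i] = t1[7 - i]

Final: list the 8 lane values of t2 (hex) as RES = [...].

→ t0 |6a|58|18|b6|bb|82|98|db|
→ t1 |61|58|c5|b6|bb|82|98|4c|
→ t2 |4c|98|82|bb|b6|c5|58|61|

RES = [ 0x4c  0x98  0x82  0xbb  0xb6  0xc5  0x58  0x61 ]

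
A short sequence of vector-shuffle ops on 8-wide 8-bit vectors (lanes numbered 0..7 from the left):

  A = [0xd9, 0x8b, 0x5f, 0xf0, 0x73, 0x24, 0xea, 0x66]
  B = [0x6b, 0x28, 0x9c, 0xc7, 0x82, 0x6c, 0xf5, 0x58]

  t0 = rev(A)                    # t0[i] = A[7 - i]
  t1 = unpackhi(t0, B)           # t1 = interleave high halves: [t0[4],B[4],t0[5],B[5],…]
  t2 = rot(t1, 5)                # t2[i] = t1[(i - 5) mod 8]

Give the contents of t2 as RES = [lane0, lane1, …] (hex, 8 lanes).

  t0: 66 ea 24 73 f0 5f 8b d9
  t1: f0 82 5f 6c 8b f5 d9 58
  t2: 6c 8b f5 d9 58 f0 82 5f

RES = [0x6c, 0x8b, 0xf5, 0xd9, 0x58, 0xf0, 0x82, 0x5f]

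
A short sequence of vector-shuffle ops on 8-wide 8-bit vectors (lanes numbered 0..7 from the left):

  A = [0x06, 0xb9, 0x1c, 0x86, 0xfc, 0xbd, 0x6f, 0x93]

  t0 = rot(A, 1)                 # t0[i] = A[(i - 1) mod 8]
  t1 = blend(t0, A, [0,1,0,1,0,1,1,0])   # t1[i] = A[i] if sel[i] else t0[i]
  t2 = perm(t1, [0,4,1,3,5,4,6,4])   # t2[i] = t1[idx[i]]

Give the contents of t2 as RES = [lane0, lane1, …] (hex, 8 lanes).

RES = [ 0x93  0x86  0xb9  0x86  0xbd  0x86  0x6f  0x86 ]

  t0: 93 06 b9 1c 86 fc bd 6f
  t1: 93 b9 b9 86 86 bd 6f 6f
  t2: 93 86 b9 86 bd 86 6f 86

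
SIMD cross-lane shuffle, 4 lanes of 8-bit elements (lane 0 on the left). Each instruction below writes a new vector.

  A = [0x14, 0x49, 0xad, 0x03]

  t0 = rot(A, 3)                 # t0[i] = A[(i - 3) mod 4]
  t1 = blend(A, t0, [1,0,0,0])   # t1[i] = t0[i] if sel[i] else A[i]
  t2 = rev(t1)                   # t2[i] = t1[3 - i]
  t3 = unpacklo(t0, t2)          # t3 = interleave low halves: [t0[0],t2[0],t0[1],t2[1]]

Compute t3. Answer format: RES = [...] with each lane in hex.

RES = [ 0x49  0x03  0xad  0xad ]

→ t0 |49|ad|03|14|
→ t1 |49|49|ad|03|
→ t2 |03|ad|49|49|
→ t3 |49|03|ad|ad|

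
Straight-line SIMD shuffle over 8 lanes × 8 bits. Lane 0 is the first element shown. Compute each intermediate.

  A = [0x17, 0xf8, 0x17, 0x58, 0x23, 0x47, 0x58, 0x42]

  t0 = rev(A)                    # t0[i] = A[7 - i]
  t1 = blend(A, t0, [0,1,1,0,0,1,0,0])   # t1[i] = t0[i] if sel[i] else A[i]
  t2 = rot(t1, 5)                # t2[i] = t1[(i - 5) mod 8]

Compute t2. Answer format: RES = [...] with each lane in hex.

t0 = [0x42, 0x58, 0x47, 0x23, 0x58, 0x17, 0xf8, 0x17]
t1 = [0x17, 0x58, 0x47, 0x58, 0x23, 0x17, 0x58, 0x42]
t2 = [0x58, 0x23, 0x17, 0x58, 0x42, 0x17, 0x58, 0x47]

RES = [ 0x58  0x23  0x17  0x58  0x42  0x17  0x58  0x47 ]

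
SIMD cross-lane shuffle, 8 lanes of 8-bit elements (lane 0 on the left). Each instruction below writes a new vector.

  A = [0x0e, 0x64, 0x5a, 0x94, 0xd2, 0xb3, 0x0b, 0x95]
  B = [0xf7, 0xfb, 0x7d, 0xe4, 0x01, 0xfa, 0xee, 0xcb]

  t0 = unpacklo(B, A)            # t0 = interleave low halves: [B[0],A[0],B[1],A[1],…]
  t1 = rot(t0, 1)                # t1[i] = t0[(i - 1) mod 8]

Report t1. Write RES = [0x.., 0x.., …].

  t0: f7 0e fb 64 7d 5a e4 94
  t1: 94 f7 0e fb 64 7d 5a e4

RES = [0x94, 0xf7, 0x0e, 0xfb, 0x64, 0x7d, 0x5a, 0xe4]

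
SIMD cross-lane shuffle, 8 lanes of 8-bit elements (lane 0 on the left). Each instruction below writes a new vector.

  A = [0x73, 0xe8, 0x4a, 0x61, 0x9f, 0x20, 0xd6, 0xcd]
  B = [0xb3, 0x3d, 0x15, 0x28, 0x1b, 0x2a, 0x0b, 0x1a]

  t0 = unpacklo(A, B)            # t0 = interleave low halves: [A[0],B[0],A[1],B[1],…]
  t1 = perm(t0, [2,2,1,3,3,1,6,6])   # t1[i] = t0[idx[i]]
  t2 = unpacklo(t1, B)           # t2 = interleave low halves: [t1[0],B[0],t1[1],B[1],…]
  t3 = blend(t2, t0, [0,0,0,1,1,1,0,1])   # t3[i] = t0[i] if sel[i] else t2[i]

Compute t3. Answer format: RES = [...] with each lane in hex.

t0 = [0x73, 0xb3, 0xe8, 0x3d, 0x4a, 0x15, 0x61, 0x28]
t1 = [0xe8, 0xe8, 0xb3, 0x3d, 0x3d, 0xb3, 0x61, 0x61]
t2 = [0xe8, 0xb3, 0xe8, 0x3d, 0xb3, 0x15, 0x3d, 0x28]
t3 = [0xe8, 0xb3, 0xe8, 0x3d, 0x4a, 0x15, 0x3d, 0x28]

RES = [0xe8, 0xb3, 0xe8, 0x3d, 0x4a, 0x15, 0x3d, 0x28]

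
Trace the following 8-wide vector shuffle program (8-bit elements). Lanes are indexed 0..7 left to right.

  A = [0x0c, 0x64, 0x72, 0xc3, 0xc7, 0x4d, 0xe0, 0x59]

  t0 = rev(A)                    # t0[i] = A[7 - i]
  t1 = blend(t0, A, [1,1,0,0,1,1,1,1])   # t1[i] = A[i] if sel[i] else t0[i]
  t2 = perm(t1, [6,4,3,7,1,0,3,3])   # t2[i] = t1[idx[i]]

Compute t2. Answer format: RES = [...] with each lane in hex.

  t0: 59 e0 4d c7 c3 72 64 0c
  t1: 0c 64 4d c7 c7 4d e0 59
  t2: e0 c7 c7 59 64 0c c7 c7

RES = [ 0xe0  0xc7  0xc7  0x59  0x64  0x0c  0xc7  0xc7 ]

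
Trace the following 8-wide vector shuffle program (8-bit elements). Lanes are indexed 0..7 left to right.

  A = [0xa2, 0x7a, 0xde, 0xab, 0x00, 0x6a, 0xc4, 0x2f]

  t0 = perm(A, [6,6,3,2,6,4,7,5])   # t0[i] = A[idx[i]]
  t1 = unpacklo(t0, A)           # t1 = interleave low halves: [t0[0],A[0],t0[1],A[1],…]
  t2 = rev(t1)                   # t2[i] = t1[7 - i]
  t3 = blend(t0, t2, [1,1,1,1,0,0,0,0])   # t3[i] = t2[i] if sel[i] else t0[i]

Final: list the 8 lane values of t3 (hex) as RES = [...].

RES = [0xab, 0xde, 0xde, 0xab, 0xc4, 0x00, 0x2f, 0x6a]

t0 = [0xc4, 0xc4, 0xab, 0xde, 0xc4, 0x00, 0x2f, 0x6a]
t1 = [0xc4, 0xa2, 0xc4, 0x7a, 0xab, 0xde, 0xde, 0xab]
t2 = [0xab, 0xde, 0xde, 0xab, 0x7a, 0xc4, 0xa2, 0xc4]
t3 = [0xab, 0xde, 0xde, 0xab, 0xc4, 0x00, 0x2f, 0x6a]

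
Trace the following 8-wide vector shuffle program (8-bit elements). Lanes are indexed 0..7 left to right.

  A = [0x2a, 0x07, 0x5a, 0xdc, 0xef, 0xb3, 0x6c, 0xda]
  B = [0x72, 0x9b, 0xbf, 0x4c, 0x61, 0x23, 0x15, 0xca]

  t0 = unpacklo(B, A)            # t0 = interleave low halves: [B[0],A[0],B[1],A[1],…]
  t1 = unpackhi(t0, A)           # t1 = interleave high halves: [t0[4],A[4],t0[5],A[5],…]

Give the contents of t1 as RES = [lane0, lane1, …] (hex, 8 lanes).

RES = [0xbf, 0xef, 0x5a, 0xb3, 0x4c, 0x6c, 0xdc, 0xda]

t0 = [0x72, 0x2a, 0x9b, 0x07, 0xbf, 0x5a, 0x4c, 0xdc]
t1 = [0xbf, 0xef, 0x5a, 0xb3, 0x4c, 0x6c, 0xdc, 0xda]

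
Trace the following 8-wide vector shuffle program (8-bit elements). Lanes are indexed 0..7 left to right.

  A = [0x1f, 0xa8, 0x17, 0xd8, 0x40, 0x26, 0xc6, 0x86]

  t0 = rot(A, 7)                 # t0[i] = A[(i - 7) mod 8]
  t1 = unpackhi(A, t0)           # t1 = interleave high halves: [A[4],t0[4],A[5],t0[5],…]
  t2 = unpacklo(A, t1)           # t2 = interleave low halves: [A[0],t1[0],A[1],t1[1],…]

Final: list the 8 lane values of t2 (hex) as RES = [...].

RES = [ 0x1f  0x40  0xa8  0x26  0x17  0x26  0xd8  0xc6 ]

t0 = [0xa8, 0x17, 0xd8, 0x40, 0x26, 0xc6, 0x86, 0x1f]
t1 = [0x40, 0x26, 0x26, 0xc6, 0xc6, 0x86, 0x86, 0x1f]
t2 = [0x1f, 0x40, 0xa8, 0x26, 0x17, 0x26, 0xd8, 0xc6]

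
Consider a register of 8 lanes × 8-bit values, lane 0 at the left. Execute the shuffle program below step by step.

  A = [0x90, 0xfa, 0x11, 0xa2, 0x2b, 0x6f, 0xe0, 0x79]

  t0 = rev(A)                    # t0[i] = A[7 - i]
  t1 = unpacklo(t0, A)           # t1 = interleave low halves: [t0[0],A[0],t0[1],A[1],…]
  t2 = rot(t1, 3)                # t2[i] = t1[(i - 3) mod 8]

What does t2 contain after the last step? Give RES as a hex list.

RES = [ 0x11  0x2b  0xa2  0x79  0x90  0xe0  0xfa  0x6f ]

  t0: 79 e0 6f 2b a2 11 fa 90
  t1: 79 90 e0 fa 6f 11 2b a2
  t2: 11 2b a2 79 90 e0 fa 6f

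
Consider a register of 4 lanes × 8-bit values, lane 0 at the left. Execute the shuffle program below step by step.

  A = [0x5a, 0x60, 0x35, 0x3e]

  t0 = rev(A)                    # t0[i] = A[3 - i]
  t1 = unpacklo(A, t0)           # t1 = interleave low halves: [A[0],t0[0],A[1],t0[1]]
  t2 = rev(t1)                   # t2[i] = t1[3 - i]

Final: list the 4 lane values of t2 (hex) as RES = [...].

  t0: 3e 35 60 5a
  t1: 5a 3e 60 35
  t2: 35 60 3e 5a

RES = [0x35, 0x60, 0x3e, 0x5a]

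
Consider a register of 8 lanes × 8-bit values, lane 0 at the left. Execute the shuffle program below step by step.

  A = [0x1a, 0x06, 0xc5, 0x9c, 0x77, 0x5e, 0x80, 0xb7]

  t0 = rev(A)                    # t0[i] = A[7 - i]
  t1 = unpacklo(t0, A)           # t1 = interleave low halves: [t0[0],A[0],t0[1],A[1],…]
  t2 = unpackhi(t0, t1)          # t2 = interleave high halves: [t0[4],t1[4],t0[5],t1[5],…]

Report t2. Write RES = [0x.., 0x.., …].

RES = [ 0x9c  0x5e  0xc5  0xc5  0x06  0x77  0x1a  0x9c ]

t0 = [0xb7, 0x80, 0x5e, 0x77, 0x9c, 0xc5, 0x06, 0x1a]
t1 = [0xb7, 0x1a, 0x80, 0x06, 0x5e, 0xc5, 0x77, 0x9c]
t2 = [0x9c, 0x5e, 0xc5, 0xc5, 0x06, 0x77, 0x1a, 0x9c]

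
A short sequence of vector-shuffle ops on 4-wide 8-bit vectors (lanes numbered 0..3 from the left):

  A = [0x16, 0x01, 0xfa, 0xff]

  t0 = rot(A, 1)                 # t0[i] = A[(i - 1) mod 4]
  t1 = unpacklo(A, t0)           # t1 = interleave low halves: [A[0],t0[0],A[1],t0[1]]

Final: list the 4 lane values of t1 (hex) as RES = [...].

RES = [ 0x16  0xff  0x01  0x16 ]

→ t0 |ff|16|01|fa|
→ t1 |16|ff|01|16|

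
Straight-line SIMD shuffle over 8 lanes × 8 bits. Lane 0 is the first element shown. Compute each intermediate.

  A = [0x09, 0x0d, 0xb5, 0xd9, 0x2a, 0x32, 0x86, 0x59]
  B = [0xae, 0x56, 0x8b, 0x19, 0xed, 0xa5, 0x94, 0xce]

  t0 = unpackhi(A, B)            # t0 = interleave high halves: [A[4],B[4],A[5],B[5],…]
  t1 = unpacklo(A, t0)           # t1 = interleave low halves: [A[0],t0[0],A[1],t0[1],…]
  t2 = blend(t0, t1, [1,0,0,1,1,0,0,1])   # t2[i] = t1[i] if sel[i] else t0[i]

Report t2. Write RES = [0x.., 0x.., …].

→ t0 |2a|ed|32|a5|86|94|59|ce|
→ t1 |09|2a|0d|ed|b5|32|d9|a5|
→ t2 |09|ed|32|ed|b5|94|59|a5|

RES = [0x09, 0xed, 0x32, 0xed, 0xb5, 0x94, 0x59, 0xa5]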